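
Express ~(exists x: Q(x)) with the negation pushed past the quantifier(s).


¬(forall x: φ) = exists x: ¬φ, and ¬(exists x: φ) = forall x: ¬φ.
Apply to the existential statement.

forall x: ~(Q(x))


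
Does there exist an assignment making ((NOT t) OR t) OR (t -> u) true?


Search for a satisfying assignment over {t, u}.
Try t=F, u=F: the formula evaluates to T.
A satisfying assignment exists.

Satisfiable.


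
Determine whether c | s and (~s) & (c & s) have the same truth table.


Compare truth tables:
c | s | φ | ψ
-------------
False | False | False | False
True | False | True | False
False | True | True | False
True | True | True | False
They differ at row 2 (c=True, s=False): φ=True but ψ=False.

No, they are not logically equivalent.


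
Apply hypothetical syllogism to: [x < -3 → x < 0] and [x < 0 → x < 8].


Hypothetical syllogism: from (P → Q) and (Q → R), infer (P → R).
Chain the two implications through the shared middle term 'x < 0'.

x < -3 → x < 8


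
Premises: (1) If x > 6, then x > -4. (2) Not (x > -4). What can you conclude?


Modus tollens: from (P → Q) and ¬Q, infer ¬P.
Q = 'x > -4' is denied; since P → Q, P must also fail.

Not (x > 6).


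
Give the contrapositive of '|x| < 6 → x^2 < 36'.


The contrapositive of (P → Q) is (¬Q → ¬P); it is logically equivalent to the original.
Here P = '|x| < 6' and Q = 'x^2 < 36'.

If not (x^2 < 36), then not (|x| < 6).


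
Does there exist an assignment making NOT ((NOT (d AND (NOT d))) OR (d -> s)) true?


Check all 4 assignments over {d, s}:
d | s | φ
---------
F | F | F
T | F | F
F | T | F
T | T | F
No assignment makes the formula true.

Unsatisfiable.


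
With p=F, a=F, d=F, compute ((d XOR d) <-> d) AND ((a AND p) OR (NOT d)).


Substitute p=F, a=F, d=F:
d XOR d = F XOR F = F
(d XOR d) <-> d = F <-> F = T
a AND p = F AND F = F
NOT d = T
(a AND p) OR (NOT d) = F OR T = T
((d XOR d) <-> d) AND ((a AND p) OR (NOT d)) = T AND T = T

T


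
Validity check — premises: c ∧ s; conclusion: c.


This matches the form of conjunction elimination: the conclusion follows in every model of the premises.

Valid.


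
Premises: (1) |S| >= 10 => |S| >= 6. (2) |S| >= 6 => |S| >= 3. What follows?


Hypothetical syllogism: from (P → Q) and (Q → R), infer (P → R).
Chain the two implications through the shared middle term '|S| >= 6'.

|S| >= 10 => |S| >= 3


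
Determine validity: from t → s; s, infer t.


This is affirming the consequent (fallacy). There exist truth assignments where the premises are all true but the conclusion is false.

Invalid.


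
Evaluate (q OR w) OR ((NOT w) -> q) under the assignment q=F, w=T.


Substitute q=F, w=T:
q OR w = F OR T = T
NOT w = F
(NOT w) -> q = F -> F = T
(q OR w) OR ((NOT w) -> q) = T OR T = T

T


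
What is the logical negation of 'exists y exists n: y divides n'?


Negation flips each quantifier (∀↔∃) and negates the inner predicate.
¬(exists y exists n: φ) = forall y forall n: ¬φ.

forall y forall n: ~(y divides n)


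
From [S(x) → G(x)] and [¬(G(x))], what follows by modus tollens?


Modus tollens: from (P → Q) and ¬Q, infer ¬P.
Q = 'G(x)' is denied; since P → Q, P must also fail.

Not (S(x)).


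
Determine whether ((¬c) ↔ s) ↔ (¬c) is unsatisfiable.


Truth table over {c, s}:
c | s | φ
---------
F | F | F
T | F | F
F | T | T
T | T | T
Satisfying assignment at row 3: c=F, s=T gives T.

No, it is not a contradiction.


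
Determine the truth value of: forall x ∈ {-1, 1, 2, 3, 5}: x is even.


Evaluate the predicate on each element: -1:False, 1:False, 2:True, 3:False, 5:False.
Counterexample x = -1 fails the predicate.

False


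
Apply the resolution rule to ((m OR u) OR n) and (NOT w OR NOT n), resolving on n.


The clauses contain complementary literals n and NOTn.
Resolution eliminates this pair and disjoins the remaining literals (merging duplicates).

((u OR m) OR NOT w)


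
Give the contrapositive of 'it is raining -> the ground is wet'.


The contrapositive of (P → Q) is (¬Q → ¬P); it is logically equivalent to the original.
Here P = 'it is raining' and Q = 'the ground is wet'.

If not (the ground is wet), then not (it is raining).


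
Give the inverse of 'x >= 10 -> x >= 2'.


The inverse of (P → Q) is (¬P → ¬Q). It is equivalent to the converse, not to the original.
Here P = 'x >= 10' and Q = 'x >= 2'.

If not (x >= 10), then not (x >= 2).


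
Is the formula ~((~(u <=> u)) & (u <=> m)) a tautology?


Build the truth table over {m, u}:
m | u | φ
---------
False | False | True
True | False | True
False | True | True
True | True | True
Every row evaluates to true.

Yes, it is a tautology.


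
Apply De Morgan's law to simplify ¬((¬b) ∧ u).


De Morgan: the negation of a conjunction is the disjunction of the negations.
Distribute ¬ across ∧, flipping it to ∨, and negate each literal.

b ∨ (¬u)


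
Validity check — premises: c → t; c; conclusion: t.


This matches the form of modus ponens: the conclusion follows in every model of the premises.

Valid.


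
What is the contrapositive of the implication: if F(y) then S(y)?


The contrapositive of (P → Q) is (¬Q → ¬P); it is logically equivalent to the original.
Here P = 'F(y)' and Q = 'S(y)'.

If not (S(y)), then not (F(y)).


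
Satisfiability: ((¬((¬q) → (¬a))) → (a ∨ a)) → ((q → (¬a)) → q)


Search for a satisfying assignment over {a, q}.
Try a=F, q=T: the formula evaluates to T.
A satisfying assignment exists.

Satisfiable.


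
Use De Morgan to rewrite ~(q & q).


De Morgan: the negation of a conjunction is the disjunction of the negations.
Distribute ~ across &, flipping it to |, and negate each literal.

(~q) | (~q)


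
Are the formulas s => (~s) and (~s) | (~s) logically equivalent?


Compare truth tables:
s | φ | ψ
---------
False | True | True
True | False | False
The columns φ and ψ agree on every row.

Yes, they are logically equivalent.


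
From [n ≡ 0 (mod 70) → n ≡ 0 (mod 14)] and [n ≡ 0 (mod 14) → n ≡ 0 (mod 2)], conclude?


Hypothetical syllogism: from (P → Q) and (Q → R), infer (P → R).
Chain the two implications through the shared middle term 'n ≡ 0 (mod 14)'.

n ≡ 0 (mod 70) → n ≡ 0 (mod 2)


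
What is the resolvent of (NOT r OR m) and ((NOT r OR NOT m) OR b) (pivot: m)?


The clauses contain complementary literals m and NOTm.
Resolution eliminates this pair and disjoins the remaining literals (merging duplicates).

(NOT r OR b)


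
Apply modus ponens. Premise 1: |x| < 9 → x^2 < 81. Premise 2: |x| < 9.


Modus ponens: from (P → Q) and P, infer Q.
P = '|x| < 9' is asserted, and P → Q holds, so Q follows.

x^2 < 81.


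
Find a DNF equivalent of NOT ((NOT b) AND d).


Step 1: Apply De Morgan: ¬((¬b) ∧ d) = ¬(¬b) ∨ ¬d.
Step 2: Eliminate any double negations (¬¬X = X).

b OR (NOT d)


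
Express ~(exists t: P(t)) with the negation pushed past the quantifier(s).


¬(forall x: φ) = exists x: ¬φ, and ¬(exists x: φ) = forall x: ¬φ.
Apply to the existential statement.

forall t: ~(P(t))


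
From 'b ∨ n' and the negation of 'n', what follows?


Disjunctive syllogism: from (P ∨ Q) and ¬P, infer Q.
One disjunct, 'n', is ruled out; the other must hold.

b


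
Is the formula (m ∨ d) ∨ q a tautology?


Build the truth table over {d, m, q}:
d | m | q | φ
-------------
F | F | F | F
T | F | F | T
F | T | F | T
T | T | F | T
F | F | T | T
T | F | T | T
F | T | T | T
T | T | T | T
Counterexample at row 1: with d=F, m=F, q=F, the formula is F.

No, it is not a tautology.


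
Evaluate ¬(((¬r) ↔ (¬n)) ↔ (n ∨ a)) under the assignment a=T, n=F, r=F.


Substitute a=T, n=F, r=F:
¬r = T
¬n = T
(¬r) ↔ (¬n) = T ↔ T = T
n ∨ a = F ∨ T = T
((¬r) ↔ (¬n)) ↔ (n ∨ a) = T ↔ T = T
¬(((¬r) ↔ (¬n)) ↔ (n ∨ a)) = F

F


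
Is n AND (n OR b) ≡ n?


Compare truth tables:
b | n | φ | ψ
-------------
F | F | F | F
T | F | F | F
F | T | T | T
T | T | T | T
The columns φ and ψ agree on every row.

Yes, they are logically equivalent.


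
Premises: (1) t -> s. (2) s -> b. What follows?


Hypothetical syllogism: from (P → Q) and (Q → R), infer (P → R).
Chain the two implications through the shared middle term 's'.

t -> b


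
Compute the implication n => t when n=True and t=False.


Implication is false only when antecedent is true and consequent is false.
Substitute: n=True, t=False.
True => False evaluates to False.

False


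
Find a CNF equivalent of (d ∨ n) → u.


Step 1: Rewrite as ¬(d ∨ n) ∨ u = (¬d ∧ ¬n) ∨ u.
Step 2: Distribute ∨ over ∧.

((¬d) ∨ u) ∧ ((¬n) ∨ u)


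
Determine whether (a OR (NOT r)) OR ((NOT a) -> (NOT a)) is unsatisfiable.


Truth table over {a, r}:
a | r | φ
---------
F | F | T
T | F | T
F | T | T
T | T | T
Satisfying assignment at row 1: a=F, r=F gives T.

No, it is not a contradiction.


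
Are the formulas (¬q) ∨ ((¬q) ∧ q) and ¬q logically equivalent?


Compare truth tables:
q | φ | ψ
---------
F | T | T
T | F | F
The columns φ and ψ agree on every row.

Yes, they are logically equivalent.


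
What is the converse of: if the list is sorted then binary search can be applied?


The converse of (P → Q) is (Q → P). It is not in general equivalent to the original.
Here P = 'the list is sorted' and Q = 'binary search can be applied'.

If binary search can be applied, then the list is sorted.


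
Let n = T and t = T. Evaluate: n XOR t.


Exclusive or is true when exactly one operand is true.
Substitute: n=T, t=T.
T XOR T evaluates to F.

F


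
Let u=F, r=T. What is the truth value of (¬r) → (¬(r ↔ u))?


Substitute u=F, r=T:
¬r = F
r ↔ u = T ↔ F = F
¬(r ↔ u) = T
(¬r) → (¬(r ↔ u)) = F → T = T

T


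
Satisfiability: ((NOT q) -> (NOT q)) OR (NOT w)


Search for a satisfying assignment over {q, w}.
Try q=F, w=F: the formula evaluates to T.
A satisfying assignment exists.

Satisfiable.


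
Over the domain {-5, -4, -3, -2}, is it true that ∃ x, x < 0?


Evaluate the predicate on each element: -5:T, -4:T, -3:T, -2:T.
Witness x = -5 satisfies the predicate.

T


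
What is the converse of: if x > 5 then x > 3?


The converse of (P → Q) is (Q → P). It is not in general equivalent to the original.
Here P = 'x > 5' and Q = 'x > 3'.

If x > 3, then x > 5.


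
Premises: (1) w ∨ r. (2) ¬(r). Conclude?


Disjunctive syllogism: from (P ∨ Q) and ¬P, infer Q.
One disjunct, 'r', is ruled out; the other must hold.

w


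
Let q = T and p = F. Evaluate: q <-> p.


Biconditional is true when both operands have the same truth value.
Substitute: q=T, p=F.
T <-> F evaluates to F.

F


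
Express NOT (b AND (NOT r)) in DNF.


Step 1: Apply De Morgan: ¬(b ∧ (¬r)) = ¬b ∨ ¬(¬r).
Step 2: Eliminate any double negations (¬¬X = X).

(NOT b) OR r


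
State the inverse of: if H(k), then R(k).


The inverse of (P → Q) is (¬P → ¬Q). It is equivalent to the converse, not to the original.
Here P = 'H(k)' and Q = 'R(k)'.

If not (H(k)), then not (R(k)).


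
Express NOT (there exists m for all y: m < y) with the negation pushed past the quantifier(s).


Negation flips each quantifier (∀↔∃) and negates the inner predicate.
¬(there exists m for all y: φ) = for all m there exists y: ¬φ.

for all m there exists y: NOT(m < y)


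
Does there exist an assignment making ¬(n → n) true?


Check all 2 assignments over {n}:
n | φ
-----
F | F
T | F
No assignment makes the formula true.

Unsatisfiable.


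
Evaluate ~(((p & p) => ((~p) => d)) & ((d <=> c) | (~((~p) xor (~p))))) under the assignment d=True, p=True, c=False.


Substitute d=True, p=True, c=False:
… (earlier sub-steps elided)
(~p) => d = False => True = True
(p & p) => ((~p) => d) = True => True = True
d <=> c = True <=> False = False
~p = False
~p = False
(~p) xor (~p) = False xor False = False
~((~p) xor (~p)) = True
(d <=> c) | (~((~p) xor (~p))) = False | True = True
((p & p) => ((~p) => d)) & ((d <=> c) | (~((~p) xor (~p)))) = True & True = True
~(((p & p) => ((~p) => d)) & ((d <=> c) | (~((~p) xor (~p))))) = False

False


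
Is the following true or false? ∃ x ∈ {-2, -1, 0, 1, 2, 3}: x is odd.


Evaluate the predicate on each element: -2:F, -1:T, 0:F, 1:T, 2:F, 3:T.
Witness x = -1 satisfies the predicate.

T


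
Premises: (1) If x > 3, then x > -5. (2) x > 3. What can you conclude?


Modus ponens: from (P → Q) and P, infer Q.
P = 'x > 3' is asserted, and P → Q holds, so Q follows.

x > -5.


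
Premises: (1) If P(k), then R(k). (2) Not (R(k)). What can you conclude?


Modus tollens: from (P → Q) and ¬Q, infer ¬P.
Q = 'R(k)' is denied; since P → Q, P must also fail.

Not (P(k)).


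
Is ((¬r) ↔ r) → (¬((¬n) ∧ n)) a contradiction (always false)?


Truth table over {n, r}:
n | r | φ
---------
F | F | T
T | F | T
F | T | T
T | T | T
Satisfying assignment at row 1: n=F, r=F gives T.

No, it is not a contradiction.


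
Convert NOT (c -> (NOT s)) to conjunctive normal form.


Step 1: Rewrite c → (¬s) as ¬c ∨ (¬s).
Step 2: Negate: ¬(¬c ∨ (¬s)) = c ∧ ¬(¬s) (De Morgan + double negation).
Step 3: Eliminate any double negations (¬¬X = X).

c AND s


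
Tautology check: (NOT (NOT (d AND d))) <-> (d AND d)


Build the truth table over {d}:
d | φ
-----
F | T
T | T
Every row evaluates to true.

Yes, it is a tautology.


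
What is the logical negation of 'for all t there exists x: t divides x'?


Negation flips each quantifier (∀↔∃) and negates the inner predicate.
¬(for all t there exists x: φ) = there exists t for all x: ¬φ.

there exists t for all x: NOT(t divides x)


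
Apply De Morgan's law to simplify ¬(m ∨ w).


De Morgan: the negation of a disjunction is the conjunction of the negations.
Distribute ¬ across ∨, flipping it to ∧, and negate each literal.

(¬m) ∧ (¬w)


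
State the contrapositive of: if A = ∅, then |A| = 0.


The contrapositive of (P → Q) is (¬Q → ¬P); it is logically equivalent to the original.
Here P = 'A = ∅' and Q = '|A| = 0'.

If not (|A| = 0), then not (A = ∅).


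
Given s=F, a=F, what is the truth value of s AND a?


Conjunction is true only when both operands are true.
Substitute: s=F, a=F.
F AND F evaluates to F.

F


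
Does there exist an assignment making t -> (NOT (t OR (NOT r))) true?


Search for a satisfying assignment over {r, t}.
Try r=F, t=F: the formula evaluates to T.
A satisfying assignment exists.

Satisfiable.


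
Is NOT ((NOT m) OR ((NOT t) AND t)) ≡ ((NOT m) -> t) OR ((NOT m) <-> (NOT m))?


Compare truth tables:
m | t | φ | ψ
-------------
F | F | F | T
T | F | T | T
F | T | F | T
T | T | T | T
They differ at row 1 (m=F, t=F): φ=F but ψ=T.

No, they are not logically equivalent.


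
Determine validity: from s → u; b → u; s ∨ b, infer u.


This matches the form of proof by cases: the conclusion follows in every model of the premises.

Valid.


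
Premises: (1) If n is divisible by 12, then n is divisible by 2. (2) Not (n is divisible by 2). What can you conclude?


Modus tollens: from (P → Q) and ¬Q, infer ¬P.
Q = 'n is divisible by 2' is denied; since P → Q, P must also fail.

Not (n is divisible by 12).


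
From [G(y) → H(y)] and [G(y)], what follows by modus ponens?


Modus ponens: from (P → Q) and P, infer Q.
P = 'G(y)' is asserted, and P → Q holds, so Q follows.

H(y).


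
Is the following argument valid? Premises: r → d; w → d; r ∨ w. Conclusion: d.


This matches the form of proof by cases: the conclusion follows in every model of the premises.

Valid.


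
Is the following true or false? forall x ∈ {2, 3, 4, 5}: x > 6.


Evaluate the predicate on each element: 2:False, 3:False, 4:False, 5:False.
Counterexample x = 2 fails the predicate.

False


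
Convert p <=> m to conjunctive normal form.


Step 1: Rewrite p ↔ m as (p → m) ∧ (m → p).
Step 2: Rewrite each implication as a disjunction.

((~p) | m) & ((~m) | p)


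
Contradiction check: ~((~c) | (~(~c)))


Truth table over {c}:
c | φ
-----
False | False
True | False
Every row is false.

Yes, it is a contradiction.


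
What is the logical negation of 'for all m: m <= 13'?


¬(for all x: φ) = there exists x: ¬φ, and ¬(there exists x: φ) = for all x: ¬φ.
Apply to the universal statement.

there exists m: NOT(m <= 13)


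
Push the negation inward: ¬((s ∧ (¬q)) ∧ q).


De Morgan: the negation of a conjunction is the disjunction of the negations.
Distribute ¬ across ∧, flipping it to ∨, and negate each literal.

((¬s) ∨ q) ∨ (¬q)


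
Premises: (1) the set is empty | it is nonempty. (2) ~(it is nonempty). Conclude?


Disjunctive syllogism: from (P ∨ Q) and ¬P, infer Q.
One disjunct, 'it is nonempty', is ruled out; the other must hold.

the set is empty


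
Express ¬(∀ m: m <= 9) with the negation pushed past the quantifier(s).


¬(∀ x: φ) = ∃ x: ¬φ, and ¬(∃ x: φ) = ∀ x: ¬φ.
Apply to the universal statement.

∃ m: ¬(m <= 9)


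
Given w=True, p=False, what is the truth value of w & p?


Conjunction is true only when both operands are true.
Substitute: w=True, p=False.
True & False evaluates to False.

False


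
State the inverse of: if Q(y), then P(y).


The inverse of (P → Q) is (¬P → ¬Q). It is equivalent to the converse, not to the original.
Here P = 'Q(y)' and Q = 'P(y)'.

If not (Q(y)), then not (P(y)).


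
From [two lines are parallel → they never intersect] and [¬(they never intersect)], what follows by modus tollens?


Modus tollens: from (P → Q) and ¬Q, infer ¬P.
Q = 'they never intersect' is denied; since P → Q, P must also fail.

Not (two lines are parallel).


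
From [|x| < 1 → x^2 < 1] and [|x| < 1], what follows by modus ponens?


Modus ponens: from (P → Q) and P, infer Q.
P = '|x| < 1' is asserted, and P → Q holds, so Q follows.

x^2 < 1.


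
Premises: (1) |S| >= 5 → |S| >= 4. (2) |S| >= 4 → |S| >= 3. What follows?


Hypothetical syllogism: from (P → Q) and (Q → R), infer (P → R).
Chain the two implications through the shared middle term '|S| >= 4'.

|S| >= 5 → |S| >= 3


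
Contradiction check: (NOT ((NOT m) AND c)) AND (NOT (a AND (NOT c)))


Truth table over {a, c, m}:
a | c | m | φ
-------------
F | F | F | T
T | F | F | F
F | T | F | F
T | T | F | F
F | F | T | T
T | F | T | F
F | T | T | T
T | T | T | T
Satisfying assignment at row 1: a=F, c=F, m=F gives T.

No, it is not a contradiction.


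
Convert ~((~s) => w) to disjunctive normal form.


Step 1: Rewrite implication then negate: ¬(¬(¬s) ∨ w) = (¬s) ∧ ¬w.

(~s) & (~w)


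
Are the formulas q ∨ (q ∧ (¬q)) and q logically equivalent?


Compare truth tables:
q | φ | ψ
---------
F | F | F
T | T | T
The columns φ and ψ agree on every row.

Yes, they are logically equivalent.


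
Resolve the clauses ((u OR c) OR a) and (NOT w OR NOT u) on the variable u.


The clauses contain complementary literals u and NOTu.
Resolution eliminates this pair and disjoins the remaining literals (merging duplicates).

((a OR c) OR NOT w)


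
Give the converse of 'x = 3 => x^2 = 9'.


The converse of (P → Q) is (Q → P). It is not in general equivalent to the original.
Here P = 'x = 3' and Q = 'x^2 = 9'.

If x^2 = 9, then x = 3.


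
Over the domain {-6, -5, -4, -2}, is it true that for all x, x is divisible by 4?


Evaluate the predicate on each element: -6:F, -5:F, -4:T, -2:F.
Counterexample x = -6 fails the predicate.

F


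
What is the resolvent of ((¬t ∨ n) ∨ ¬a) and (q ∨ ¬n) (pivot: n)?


The clauses contain complementary literals n and ¬n.
Resolution eliminates this pair and disjoins the remaining literals (merging duplicates).

((¬a ∨ ¬t) ∨ q)


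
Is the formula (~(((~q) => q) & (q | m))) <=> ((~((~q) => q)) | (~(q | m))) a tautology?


Build the truth table over {m, q}:
m | q | φ
---------
False | False | True
True | False | True
False | True | True
True | True | True
Every row evaluates to true.

Yes, it is a tautology.


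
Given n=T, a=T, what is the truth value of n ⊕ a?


Exclusive or is true when exactly one operand is true.
Substitute: n=T, a=T.
T ⊕ T evaluates to F.

F


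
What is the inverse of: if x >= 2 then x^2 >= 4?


The inverse of (P → Q) is (¬P → ¬Q). It is equivalent to the converse, not to the original.
Here P = 'x >= 2' and Q = 'x^2 >= 4'.

If not (x >= 2), then not (x^2 >= 4).


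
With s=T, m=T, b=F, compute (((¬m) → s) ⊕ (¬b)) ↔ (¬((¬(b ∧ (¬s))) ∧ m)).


Substitute s=T, m=T, b=F:
¬m = F
(¬m) → s = F → T = T
¬b = T
((¬m) → s) ⊕ (¬b) = T ⊕ T = F
¬s = F
b ∧ (¬s) = F ∧ F = F
¬(b ∧ (¬s)) = T
(¬(b ∧ (¬s))) ∧ m = T ∧ T = T
¬((¬(b ∧ (¬s))) ∧ m) = F
(((¬m) → s) ⊕ (¬b)) ↔ (¬((¬(b ∧ (¬s))) ∧ m)) = F ↔ F = T

T


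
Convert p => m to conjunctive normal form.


Step 1: Rewrite p → m as ¬p ∨ m.

(~p) | m


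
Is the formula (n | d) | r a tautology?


Build the truth table over {d, n, r}:
d | n | r | φ
-------------
False | False | False | False
True | False | False | True
False | True | False | True
True | True | False | True
False | False | True | True
True | False | True | True
False | True | True | True
True | True | True | True
Counterexample at row 1: with d=False, n=False, r=False, the formula is False.

No, it is not a tautology.


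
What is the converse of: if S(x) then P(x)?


The converse of (P → Q) is (Q → P). It is not in general equivalent to the original.
Here P = 'S(x)' and Q = 'P(x)'.

If P(x), then S(x).


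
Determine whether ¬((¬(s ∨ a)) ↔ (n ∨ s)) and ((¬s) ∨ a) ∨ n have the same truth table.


Compare truth tables:
a | n | s | φ | ψ
-----------------
F | F | F | T | T
T | F | F | F | T
F | T | F | F | T
T | T | F | T | T
F | F | T | T | F
T | F | T | T | T
F | T | T | T | T
T | T | T | T | T
They differ at row 2 (a=T, n=F, s=F): φ=F but ψ=T.

No, they are not logically equivalent.


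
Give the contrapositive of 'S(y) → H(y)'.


The contrapositive of (P → Q) is (¬Q → ¬P); it is logically equivalent to the original.
Here P = 'S(y)' and Q = 'H(y)'.

If not (H(y)), then not (S(y)).


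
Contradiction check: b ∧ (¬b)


Truth table over {b}:
b | φ
-----
F | F
T | F
Every row is false.

Yes, it is a contradiction.


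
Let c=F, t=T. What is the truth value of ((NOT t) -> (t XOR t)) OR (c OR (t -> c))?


Substitute c=F, t=T:
NOT t = F
t XOR t = T XOR T = F
(NOT t) -> (t XOR t) = F -> F = T
t -> c = T -> F = F
c OR (t -> c) = F OR F = F
((NOT t) -> (t XOR t)) OR (c OR (t -> c)) = T OR F = T

T


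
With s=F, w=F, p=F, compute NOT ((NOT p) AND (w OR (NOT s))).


Substitute s=F, w=F, p=F:
NOT p = T
NOT s = T
w OR (NOT s) = F OR T = T
(NOT p) AND (w OR (NOT s)) = T AND T = T
NOT ((NOT p) AND (w OR (NOT s))) = F

F


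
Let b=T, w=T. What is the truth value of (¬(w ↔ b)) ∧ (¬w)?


Substitute b=T, w=T:
w ↔ b = T ↔ T = T
¬(w ↔ b) = F
¬w = F
(¬(w ↔ b)) ∧ (¬w) = F ∧ F = F

F


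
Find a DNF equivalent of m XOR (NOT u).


Step 1: m ⊕ (¬u) is true exactly when they disagree: (m ∧ ¬(¬u)) ∨ (¬m ∧ (¬u)).
Step 2: Eliminate any double negations (¬¬X = X).

(m AND u) OR ((NOT m) AND (NOT u))


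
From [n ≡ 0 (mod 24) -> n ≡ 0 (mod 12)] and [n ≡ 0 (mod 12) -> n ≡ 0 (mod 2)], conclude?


Hypothetical syllogism: from (P → Q) and (Q → R), infer (P → R).
Chain the two implications through the shared middle term 'n ≡ 0 (mod 12)'.

n ≡ 0 (mod 24) -> n ≡ 0 (mod 2)


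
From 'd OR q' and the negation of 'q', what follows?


Disjunctive syllogism: from (P ∨ Q) and ¬P, infer Q.
One disjunct, 'q', is ruled out; the other must hold.

d


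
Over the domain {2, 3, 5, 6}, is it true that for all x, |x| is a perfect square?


Evaluate the predicate on each element: 2:F, 3:F, 5:F, 6:F.
Counterexample x = 2 fails the predicate.

F


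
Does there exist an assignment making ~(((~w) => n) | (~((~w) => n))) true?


Check all 4 assignments over {n, w}:
n | w | φ
---------
False | False | False
True | False | False
False | True | False
True | True | False
No assignment makes the formula true.

Unsatisfiable.


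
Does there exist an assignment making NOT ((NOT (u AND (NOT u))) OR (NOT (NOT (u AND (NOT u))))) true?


Check all 2 assignments over {u}:
u | φ
-----
F | F
T | F
No assignment makes the formula true.

Unsatisfiable.


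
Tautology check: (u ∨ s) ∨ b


Build the truth table over {b, s, u}:
b | s | u | φ
-------------
F | F | F | F
T | F | F | T
F | T | F | T
T | T | F | T
F | F | T | T
T | F | T | T
F | T | T | T
T | T | T | T
Counterexample at row 1: with b=F, s=F, u=F, the formula is F.

No, it is not a tautology.


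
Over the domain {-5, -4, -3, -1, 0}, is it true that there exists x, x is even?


Evaluate the predicate on each element: -5:F, -4:T, -3:F, -1:F, 0:T.
Witness x = -4 satisfies the predicate.

T


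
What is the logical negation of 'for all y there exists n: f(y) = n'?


Negation flips each quantifier (∀↔∃) and negates the inner predicate.
¬(for all y there exists n: φ) = there exists y for all n: ¬φ.

there exists y for all n: NOT(f(y) = n)


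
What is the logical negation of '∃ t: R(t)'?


¬(∀ x: φ) = ∃ x: ¬φ, and ¬(∃ x: φ) = ∀ x: ¬φ.
Apply to the existential statement.

∀ t: ¬(R(t))


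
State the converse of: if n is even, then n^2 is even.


The converse of (P → Q) is (Q → P). It is not in general equivalent to the original.
Here P = 'n is even' and Q = 'n^2 is even'.

If n^2 is even, then n is even.


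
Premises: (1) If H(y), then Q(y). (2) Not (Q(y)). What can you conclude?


Modus tollens: from (P → Q) and ¬Q, infer ¬P.
Q = 'Q(y)' is denied; since P → Q, P must also fail.

Not (H(y)).


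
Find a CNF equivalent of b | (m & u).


Step 1: Distribute ∨ over ∧: b ∨ (m ∧ u) = (b ∨ m) ∧ (b ∨ u).

(b | m) & (b | u)


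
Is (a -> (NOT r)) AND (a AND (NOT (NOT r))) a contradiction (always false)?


Truth table over {a, r}:
a | r | φ
---------
F | F | F
T | F | F
F | T | F
T | T | F
Every row is false.

Yes, it is a contradiction.


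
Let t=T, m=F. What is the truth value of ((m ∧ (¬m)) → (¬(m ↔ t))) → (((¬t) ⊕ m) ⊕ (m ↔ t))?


Substitute t=T, m=F:
¬m = T
m ∧ (¬m) = F ∧ T = F
m ↔ t = F ↔ T = F
¬(m ↔ t) = T
(m ∧ (¬m)) → (¬(m ↔ t)) = F → T = T
¬t = F
(¬t) ⊕ m = F ⊕ F = F
m ↔ t = F ↔ T = F
((¬t) ⊕ m) ⊕ (m ↔ t) = F ⊕ F = F
((m ∧ (¬m)) → (¬(m ↔ t))) → (((¬t) ⊕ m) ⊕ (m ↔ t)) = T → F = F

F


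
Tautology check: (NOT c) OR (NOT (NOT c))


Build the truth table over {c}:
c | φ
-----
F | T
T | T
Every row evaluates to true.

Yes, it is a tautology.


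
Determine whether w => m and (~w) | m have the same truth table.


Compare truth tables:
m | w | φ | ψ
-------------
False | False | True | True
True | False | True | True
False | True | False | False
True | True | True | True
The columns φ and ψ agree on every row.

Yes, they are logically equivalent.


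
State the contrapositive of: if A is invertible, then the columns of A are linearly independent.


The contrapositive of (P → Q) is (¬Q → ¬P); it is logically equivalent to the original.
Here P = 'A is invertible' and Q = 'the columns of A are linearly independent'.

If not (the columns of A are linearly independent), then not (A is invertible).


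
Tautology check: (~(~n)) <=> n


Build the truth table over {n}:
n | φ
-----
False | True
True | True
Every row evaluates to true.

Yes, it is a tautology.


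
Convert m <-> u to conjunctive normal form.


Step 1: Rewrite m ↔ u as (m → u) ∧ (u → m).
Step 2: Rewrite each implication as a disjunction.

((NOT m) OR u) AND ((NOT u) OR m)


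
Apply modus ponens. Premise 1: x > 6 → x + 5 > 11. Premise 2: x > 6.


Modus ponens: from (P → Q) and P, infer Q.
P = 'x > 6' is asserted, and P → Q holds, so Q follows.

x + 5 > 11.


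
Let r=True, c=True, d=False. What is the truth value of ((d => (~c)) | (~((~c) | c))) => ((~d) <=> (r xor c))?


Substitute r=True, c=True, d=False:
~c = False
d => (~c) = False => False = True
~c = False
(~c) | c = False | True = True
~((~c) | c) = False
(d => (~c)) | (~((~c) | c)) = True | False = True
~d = True
r xor c = True xor True = False
(~d) <=> (r xor c) = True <=> False = False
((d => (~c)) | (~((~c) | c))) => ((~d) <=> (r xor c)) = True => False = False

False


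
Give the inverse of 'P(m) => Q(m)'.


The inverse of (P → Q) is (¬P → ¬Q). It is equivalent to the converse, not to the original.
Here P = 'P(m)' and Q = 'Q(m)'.

If not (P(m)), then not (Q(m)).


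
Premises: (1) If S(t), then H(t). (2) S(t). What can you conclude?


Modus ponens: from (P → Q) and P, infer Q.
P = 'S(t)' is asserted, and P → Q holds, so Q follows.

H(t).


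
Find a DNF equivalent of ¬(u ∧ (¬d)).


Step 1: Apply De Morgan: ¬(u ∧ (¬d)) = ¬u ∨ ¬(¬d).
Step 2: Eliminate any double negations (¬¬X = X).

(¬u) ∨ d


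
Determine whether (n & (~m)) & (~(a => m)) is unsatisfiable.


Truth table over {a, m, n}:
a | m | n | φ
-------------
False | False | False | False
True | False | False | False
False | True | False | False
True | True | False | False
False | False | True | False
True | False | True | True
False | True | True | False
True | True | True | False
Satisfying assignment at row 6: a=True, m=False, n=True gives True.

No, it is not a contradiction.


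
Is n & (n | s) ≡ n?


Compare truth tables:
n | s | φ | ψ
-------------
False | False | False | False
True | False | True | True
False | True | False | False
True | True | True | True
The columns φ and ψ agree on every row.

Yes, they are logically equivalent.


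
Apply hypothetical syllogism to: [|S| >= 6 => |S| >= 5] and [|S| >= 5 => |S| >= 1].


Hypothetical syllogism: from (P → Q) and (Q → R), infer (P → R).
Chain the two implications through the shared middle term '|S| >= 5'.

|S| >= 6 => |S| >= 1


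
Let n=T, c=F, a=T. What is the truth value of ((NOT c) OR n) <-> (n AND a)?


Substitute n=T, c=F, a=T:
NOT c = T
(NOT c) OR n = T OR T = T
n AND a = T AND T = T
((NOT c) OR n) <-> (n AND a) = T <-> T = T

T


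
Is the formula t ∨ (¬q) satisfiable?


Search for a satisfying assignment over {q, t}.
Try q=F, t=F: the formula evaluates to T.
A satisfying assignment exists.

Satisfiable.


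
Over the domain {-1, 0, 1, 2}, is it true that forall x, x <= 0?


Evaluate the predicate on each element: -1:True, 0:True, 1:False, 2:False.
Counterexample x = 1 fails the predicate.

False


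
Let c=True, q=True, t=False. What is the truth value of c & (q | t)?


Substitute c=True, q=True, t=False:
q | t = True | False = True
c & (q | t) = True & True = True

True


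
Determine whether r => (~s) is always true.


Build the truth table over {r, s}:
r | s | φ
---------
False | False | True
True | False | True
False | True | True
True | True | False
Counterexample at row 4: with r=True, s=True, the formula is False.

No, it is not a tautology.


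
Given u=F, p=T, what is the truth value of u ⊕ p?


Exclusive or is true when exactly one operand is true.
Substitute: u=F, p=T.
F ⊕ T evaluates to T.

T


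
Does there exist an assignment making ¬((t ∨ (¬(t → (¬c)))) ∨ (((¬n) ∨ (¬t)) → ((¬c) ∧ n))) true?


Search for a satisfying assignment over {c, n, t}.
Try c=F, n=F, t=F: the formula evaluates to T.
A satisfying assignment exists.

Satisfiable.


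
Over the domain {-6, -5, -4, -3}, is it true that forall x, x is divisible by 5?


Evaluate the predicate on each element: -6:False, -5:True, -4:False, -3:False.
Counterexample x = -6 fails the predicate.

False


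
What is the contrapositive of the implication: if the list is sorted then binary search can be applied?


The contrapositive of (P → Q) is (¬Q → ¬P); it is logically equivalent to the original.
Here P = 'the list is sorted' and Q = 'binary search can be applied'.

If not (binary search can be applied), then not (the list is sorted).


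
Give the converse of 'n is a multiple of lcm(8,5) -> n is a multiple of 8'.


The converse of (P → Q) is (Q → P). It is not in general equivalent to the original.
Here P = 'n is a multiple of lcm(8,5)' and Q = 'n is a multiple of 8'.

If n is a multiple of 8, then n is a multiple of lcm(8,5).


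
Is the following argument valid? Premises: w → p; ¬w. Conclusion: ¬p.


This is denying the antecedent (fallacy). There exist truth assignments where the premises are all true but the conclusion is false.

Invalid.


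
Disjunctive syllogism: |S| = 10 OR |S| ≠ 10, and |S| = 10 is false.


Disjunctive syllogism: from (P ∨ Q) and ¬P, infer Q.
One disjunct, '|S| = 10', is ruled out; the other must hold.

|S| ≠ 10


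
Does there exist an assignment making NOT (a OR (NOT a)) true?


Check all 2 assignments over {a}:
a | φ
-----
F | F
T | F
No assignment makes the formula true.

Unsatisfiable.


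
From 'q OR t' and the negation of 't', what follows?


Disjunctive syllogism: from (P ∨ Q) and ¬P, infer Q.
One disjunct, 't', is ruled out; the other must hold.

q


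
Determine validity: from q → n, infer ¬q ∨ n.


This matches the form of material implication: the conclusion follows in every model of the premises.

Valid.


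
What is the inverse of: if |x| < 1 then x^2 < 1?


The inverse of (P → Q) is (¬P → ¬Q). It is equivalent to the converse, not to the original.
Here P = '|x| < 1' and Q = 'x^2 < 1'.

If not (|x| < 1), then not (x^2 < 1).


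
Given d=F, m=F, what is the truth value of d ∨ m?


Disjunction is false only when both operands are false.
Substitute: d=F, m=F.
F ∨ F evaluates to F.

F


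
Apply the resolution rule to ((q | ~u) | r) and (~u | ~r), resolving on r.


The clauses contain complementary literals r and ~r.
Resolution eliminates this pair and disjoins the remaining literals (merging duplicates).

(~u | q)


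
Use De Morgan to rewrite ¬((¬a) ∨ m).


De Morgan: the negation of a disjunction is the conjunction of the negations.
Distribute ¬ across ∨, flipping it to ∧, and negate each literal.

a ∧ (¬m)


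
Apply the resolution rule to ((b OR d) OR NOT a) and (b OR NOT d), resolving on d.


The clauses contain complementary literals d and NOTd.
Resolution eliminates this pair and disjoins the remaining literals (merging duplicates).

(b OR NOT a)


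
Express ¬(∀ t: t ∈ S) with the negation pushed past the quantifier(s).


¬(∀ x: φ) = ∃ x: ¬φ, and ¬(∃ x: φ) = ∀ x: ¬φ.
Apply to the universal statement.

∃ t: ¬(t ∈ S)


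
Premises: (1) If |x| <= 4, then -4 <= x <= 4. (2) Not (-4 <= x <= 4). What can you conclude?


Modus tollens: from (P → Q) and ¬Q, infer ¬P.
Q = '-4 <= x <= 4' is denied; since P → Q, P must also fail.

Not (|x| <= 4).


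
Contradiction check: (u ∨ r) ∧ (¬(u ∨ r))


Truth table over {r, u}:
r | u | φ
---------
F | F | F
T | F | F
F | T | F
T | T | F
Every row is false.

Yes, it is a contradiction.


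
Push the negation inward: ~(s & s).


De Morgan: the negation of a conjunction is the disjunction of the negations.
Distribute ~ across &, flipping it to |, and negate each literal.

(~s) | (~s)


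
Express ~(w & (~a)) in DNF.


Step 1: Apply De Morgan: ¬(w ∧ (¬a)) = ¬w ∨ ¬(¬a).
Step 2: Eliminate any double negations (¬¬X = X).

(~w) | a


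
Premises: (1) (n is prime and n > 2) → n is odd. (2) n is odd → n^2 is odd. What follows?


Hypothetical syllogism: from (P → Q) and (Q → R), infer (P → R).
Chain the two implications through the shared middle term 'n is odd'.

(n is prime and n > 2) → n^2 is odd


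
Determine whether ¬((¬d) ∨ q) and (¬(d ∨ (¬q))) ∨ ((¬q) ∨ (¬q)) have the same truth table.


Compare truth tables:
d | q | φ | ψ
-------------
F | F | F | T
T | F | T | T
F | T | F | T
T | T | F | F
They differ at row 1 (d=F, q=F): φ=F but ψ=T.

No, they are not logically equivalent.


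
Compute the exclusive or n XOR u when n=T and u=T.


Exclusive or is true when exactly one operand is true.
Substitute: n=T, u=T.
T XOR T evaluates to F.

F


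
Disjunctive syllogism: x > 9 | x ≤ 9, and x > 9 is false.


Disjunctive syllogism: from (P ∨ Q) and ¬P, infer Q.
One disjunct, 'x > 9', is ruled out; the other must hold.

x ≤ 9


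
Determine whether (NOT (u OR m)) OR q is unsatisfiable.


Truth table over {m, q, u}:
m | q | u | φ
-------------
F | F | F | T
T | F | F | F
F | T | F | T
T | T | F | T
F | F | T | F
T | F | T | F
F | T | T | T
T | T | T | T
Satisfying assignment at row 1: m=F, q=F, u=F gives T.

No, it is not a contradiction.


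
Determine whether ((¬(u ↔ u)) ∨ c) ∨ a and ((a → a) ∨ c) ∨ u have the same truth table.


Compare truth tables:
a | c | u | φ | ψ
-----------------
F | F | F | F | T
T | F | F | T | T
F | T | F | T | T
T | T | F | T | T
F | F | T | F | T
T | F | T | T | T
F | T | T | T | T
T | T | T | T | T
They differ at row 1 (a=F, c=F, u=F): φ=F but ψ=T.

No, they are not logically equivalent.


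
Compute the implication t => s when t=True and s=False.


Implication is false only when antecedent is true and consequent is false.
Substitute: t=True, s=False.
True => False evaluates to False.

False


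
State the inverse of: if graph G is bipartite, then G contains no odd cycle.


The inverse of (P → Q) is (¬P → ¬Q). It is equivalent to the converse, not to the original.
Here P = 'graph G is bipartite' and Q = 'G contains no odd cycle'.

If not (graph G is bipartite), then not (G contains no odd cycle).


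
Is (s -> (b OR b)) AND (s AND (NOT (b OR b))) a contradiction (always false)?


Truth table over {b, s}:
b | s | φ
---------
F | F | F
T | F | F
F | T | F
T | T | F
Every row is false.

Yes, it is a contradiction.


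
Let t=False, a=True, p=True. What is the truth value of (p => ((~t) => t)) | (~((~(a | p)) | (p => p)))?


Substitute t=False, a=True, p=True:
~t = True
(~t) => t = True => False = False
p => ((~t) => t) = True => False = False
a | p = True | True = True
~(a | p) = False
p => p = True => True = True
(~(a | p)) | (p => p) = False | True = True
~((~(a | p)) | (p => p)) = False
(p => ((~t) => t)) | (~((~(a | p)) | (p => p))) = False | False = False

False


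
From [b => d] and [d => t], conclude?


Hypothetical syllogism: from (P → Q) and (Q → R), infer (P → R).
Chain the two implications through the shared middle term 'd'.

b => t


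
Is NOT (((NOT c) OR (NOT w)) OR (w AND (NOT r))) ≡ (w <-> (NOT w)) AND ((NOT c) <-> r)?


Compare truth tables:
c | r | w | φ | ψ
-----------------
F | F | F | F | F
T | F | F | F | F
F | T | F | F | F
T | T | F | F | F
F | F | T | F | F
T | F | T | F | F
F | T | T | F | F
T | T | T | T | F
They differ at row 8 (c=T, r=T, w=T): φ=T but ψ=F.

No, they are not logically equivalent.


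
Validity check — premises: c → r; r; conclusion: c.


This is affirming the consequent (fallacy). There exist truth assignments where the premises are all true but the conclusion is false.

Invalid.
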